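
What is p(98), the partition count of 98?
150198136

p(n) counts ways to write n as a sum of positive integers (order ignored).
Euler's pentagonal recurrence: p(k) = p(k-1) + p(k-2) - p(k-5) - p(k-7) + p(k-12) + p(k-15) - ... (offsets j(3j∓1)/2, signs ++--, p(0)=1, p(<0)=0).
DP table for k = 0..97: p(0)=1, p(1)=1, p(2)=2, p(3)=3, p(4)=5, p(5)=7, p(6)=11, p(7)=15, p(8)=22, p(9)=30, p(10)=42, p(11)=56, p(12)=77, p(13)=101, p(14)=135, p(15)=176, p(16)=231, p(17)=297, p(18)=385, p(19)=490, p(20)=627, p(21)=792, p(22)=1002, p(23)=1255, p(24)=1575, p(25)=1958, p(26)=2436, p(27)=3010, p(28)=3718, p(29)=4565, p(30)=5604, p(31)=6842, p(32)=8349, p(33)=10143, p(34)=12310, p(35)=14883, p(36)=17977, p(37)=21637, p(38)=26015, p(39)=31185, p(40)=37338, p(41)=44583, p(42)=53174, p(43)=63261, p(44)=75175, p(45)=89134, p(46)=105558, p(47)=124754, p(48)=147273, p(49)=173525, p(50)=204226, p(51)=239943, p(52)=281589, p(53)=329931, p(54)=386155, p(55)=451276, p(56)=526823, p(57)=614154, p(58)=715220, p(59)=831820, p(60)=966467, p(61)=1121505, p(62)=1300156, p(63)=1505499, p(64)=1741630, p(65)=2012558, p(66)=2323520, p(67)=2679689, p(68)=3087735, p(69)=3554345, p(70)=4087968, p(71)=4697205, p(72)=5392783, p(73)=6185689, p(74)=7089500, p(75)=8118264, p(76)=9289091, p(77)=10619863, p(78)=12132164, p(79)=13848650, p(80)=15796476, p(81)=18004327, p(82)=20506255, p(83)=23338469, p(84)=26543660, p(85)=30167357, p(86)=34262962, p(87)=38887673, p(88)=44108109, p(89)=49995925, p(90)=56634173, p(91)=64112359, p(92)=72533807, p(93)=82010177, p(94)=92669720, p(95)=104651419, p(96)=118114304, p(97)=133230930.
Final step: p(98) = p(97) + p(96) - p(93) - p(91) + p(86) + p(83) - p(76) - p(72) + p(63) + p(58) - p(47) - p(41) + p(28) + p(21) - p(6)
= 133230930 + 118114304 - 82010177 - 64112359 + 34262962 + 23338469 - 9289091 - 5392783 + 1505499 + 715220 - 124754 - 44583 + 3718 + 792 - 11
= 150198136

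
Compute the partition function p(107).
431149389

p(n) counts ways to write n as a sum of positive integers (order ignored).
Euler's pentagonal recurrence: p(k) = p(k-1) + p(k-2) - p(k-5) - p(k-7) + p(k-12) + p(k-15) - ... (offsets j(3j∓1)/2, signs ++--, p(0)=1, p(<0)=0).
DP table for k = 0..106: p(0)=1, p(1)=1, p(2)=2, p(3)=3, p(4)=5, p(5)=7, p(6)=11, p(7)=15, p(8)=22, p(9)=30, p(10)=42, p(11)=56, p(12)=77, p(13)=101, p(14)=135, p(15)=176, p(16)=231, p(17)=297, p(18)=385, p(19)=490, p(20)=627, p(21)=792, p(22)=1002, p(23)=1255, p(24)=1575, p(25)=1958, p(26)=2436, p(27)=3010, p(28)=3718, p(29)=4565, p(30)=5604, p(31)=6842, p(32)=8349, p(33)=10143, p(34)=12310, p(35)=14883, p(36)=17977, p(37)=21637, p(38)=26015, p(39)=31185, p(40)=37338, p(41)=44583, p(42)=53174, p(43)=63261, p(44)=75175, p(45)=89134, p(46)=105558, p(47)=124754, p(48)=147273, p(49)=173525, p(50)=204226, p(51)=239943, p(52)=281589, p(53)=329931, p(54)=386155, p(55)=451276, p(56)=526823, p(57)=614154, p(58)=715220, p(59)=831820, p(60)=966467, p(61)=1121505, p(62)=1300156, p(63)=1505499, p(64)=1741630, p(65)=2012558, p(66)=2323520, p(67)=2679689, p(68)=3087735, p(69)=3554345, p(70)=4087968, p(71)=4697205, p(72)=5392783, p(73)=6185689, p(74)=7089500, p(75)=8118264, p(76)=9289091, p(77)=10619863, p(78)=12132164, p(79)=13848650, p(80)=15796476, p(81)=18004327, p(82)=20506255, p(83)=23338469, p(84)=26543660, p(85)=30167357, p(86)=34262962, p(87)=38887673, p(88)=44108109, p(89)=49995925, p(90)=56634173, p(91)=64112359, p(92)=72533807, p(93)=82010177, p(94)=92669720, p(95)=104651419, p(96)=118114304, p(97)=133230930, p(98)=150198136, p(99)=169229875, p(100)=190569292, p(101)=214481126, p(102)=241265379, p(103)=271248950, p(104)=304801365, p(105)=342325709, p(106)=384276336.
Final step: p(107) = p(106) + p(105) - p(102) - p(100) + p(95) + p(92) - p(85) - p(81) + p(72) + p(67) - p(56) - p(50) + p(37) + p(30) - p(15) - p(7)
= 384276336 + 342325709 - 241265379 - 190569292 + 104651419 + 72533807 - 30167357 - 18004327 + 5392783 + 2679689 - 526823 - 204226 + 21637 + 5604 - 176 - 15
= 431149389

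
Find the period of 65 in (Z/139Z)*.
23

139 is prime, so ord(65) divides φ(139) = 138.
Divisors of 138: 1, 2, 3, 6, 23, 46, 69, 138.
Repeated squaring: 65^1 ≡ 65, 65^2 ≡ 55, 65^4 ≡ 106, 65^8 ≡ 116, 65^16 ≡ 112, 65^32 ≡ 34, 65^64 ≡ 44, 65^128 ≡ 129 (mod 139).
Test 65^d mod 139 for each divisor d in increasing order:
65^1 ≡ 65
65^2 ≡ 55
65^3 = 65^2·65^1 ≡ 100
65^6 = 65^4·65^2 ≡ 131
65^23 = 65^16·65^4·65^2·65^1 ≡ 1  ← first divisor giving 1
The order is 23.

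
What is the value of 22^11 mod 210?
148

Repeated squaring. Binary of 11 = 1011.
22^1 ≡ 22 (mod 210); 22^2 ≡ 64 (mod 210); 22^4 ≡ 106 (mod 210); 22^8 ≡ 106 (mod 210)
22^11 = 22^1 × 22^2 × 22^8 ≡ 148 (mod 210)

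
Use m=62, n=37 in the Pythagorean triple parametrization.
(2475, 4588, 5213)

Euclid's formula: a = m² - n², b = 2mn, c = m² + n²
m = 62, n = 37
a = 62² - 37² = 3844 - 1369 = 2475
b = 2 × 62 × 37 = 4588
c = 62² + 37² = 3844 + 1369 = 5213
Verification: 2475² + 4588² = 6125625 + 21049744 = 27175369 = 5213² ✓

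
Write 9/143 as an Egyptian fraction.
1/16 + 1/2288

Greedy algorithm:
9/143: ceiling(143/9) = 16, use 1/16
1/2288: ceiling(2288/1) = 2288, use 1/2288
Result: 9/143 = 1/16 + 1/2288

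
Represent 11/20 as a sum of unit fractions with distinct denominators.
1/2 + 1/20

Greedy algorithm:
11/20: ceiling(20/11) = 2, use 1/2
1/20: ceiling(20/1) = 20, use 1/20
Result: 11/20 = 1/2 + 1/20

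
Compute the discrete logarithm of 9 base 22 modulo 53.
42

Baby-step giant-step with step n = ⌈√53⌉ = 8.
Baby steps 22^j mod 53 (j:value) for j=0..7: 0:1, 1:22, 2:7, 3:48, 4:49, 5:18, 6:25, 7:20.
Giant-step multiplier: 22^(-8) ≡ 22^(52-8) = 22^44 ≡ 10 (mod 53).
Giant steps γ_i = 9·10^i mod 53: γ_0=9, γ_1=37, γ_2=52, γ_3=43, γ_4=6, γ_5=7 (in table at j=2).
x = i·n + j = 5·8 + 2 = 42.
Check: 22^42 ≡ 9 (mod 53).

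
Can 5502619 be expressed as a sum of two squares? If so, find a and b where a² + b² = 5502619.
Not possible

Factorization: 5502619 = 47^3 × 53
By Fermat: n is sum of two squares iff every prime p ≡ 3 (mod 4) appears to even power.
Prime(s) ≡ 3 (mod 4) with odd exponent: [(47, 3)]
Therefore 5502619 cannot be expressed as a² + b².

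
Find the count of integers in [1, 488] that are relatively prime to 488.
240

488 = 2^3 × 61
φ(n) = n × ∏(1 - 1/p) for each prime p dividing n
φ(488) = 488 × (1 - 1/2) × (1 - 1/61) = 240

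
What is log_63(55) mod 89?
22

Baby-step giant-step with step n = ⌈√89⌉ = 10.
Baby steps 63^j mod 89 (j:value) for j=0..9: 0:1, 1:63, 2:53, 3:46, 4:50, 5:35, 6:69, 7:75, 8:8, 9:59.
Giant-step multiplier: 63^(-10) ≡ 63^(88-10) = 63^78 ≡ 72 (mod 89).
Giant steps γ_i = 55·72^i mod 89: γ_0=55, γ_1=44, γ_2=53 (in table at j=2).
x = i·n + j = 2·10 + 2 = 22.
Check: 63^22 ≡ 55 (mod 89).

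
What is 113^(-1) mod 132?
125

gcd(113, 132) = 1, so the inverse exists.
Extended Euclidean algorithm on (132, 113):
132 = 1 × 113 + 19  ⟹  19 = (1)·132 + (-1)·113
113 = 5 × 19 + 18  ⟹  18 = (-5)·132 + (6)·113
19 = 1 × 18 + 1  ⟹  1 = (6)·132 + (-7)·113
So (-7)·113 ≡ 1 (mod 132), i.e. 113^(-1) ≡ -7 ≡ 125 (mod 132).
Check: 113 × 125 = 14125 ≡ 1 (mod 132)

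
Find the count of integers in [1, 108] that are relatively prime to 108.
36

108 = 2^2 × 3^3
φ(n) = n × ∏(1 - 1/p) for each prime p dividing n
φ(108) = 108 × (1 - 1/2) × (1 - 1/3) = 36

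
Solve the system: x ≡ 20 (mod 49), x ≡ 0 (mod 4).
20

Using Chinese Remainder Theorem:
M = 49 × 4 = 196
M1 = 4, M2 = 49
y1 = 4^(-1) mod 49 = 37
y2 = 49^(-1) mod 4 = 1
x = (20×4×37 + 0×49×1) mod 196 = 20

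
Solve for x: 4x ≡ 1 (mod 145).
109

gcd(4, 145) = 1, so the inverse exists.
Extended Euclidean algorithm on (145, 4):
145 = 36 × 4 + 1  ⟹  1 = (1)·145 + (-36)·4
So (-36)·4 ≡ 1 (mod 145), i.e. 4^(-1) ≡ -36 ≡ 109 (mod 145).
Check: 4 × 109 = 436 ≡ 1 (mod 145)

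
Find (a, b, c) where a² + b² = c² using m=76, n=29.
(4935, 4408, 6617)

Euclid's formula: a = m² - n², b = 2mn, c = m² + n²
m = 76, n = 29
a = 76² - 29² = 5776 - 841 = 4935
b = 2 × 76 × 29 = 4408
c = 76² + 29² = 5776 + 841 = 6617
Verification: 4935² + 4408² = 24354225 + 19430464 = 43784689 = 6617² ✓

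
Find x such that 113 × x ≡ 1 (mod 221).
133

gcd(113, 221) = 1, so the inverse exists.
Extended Euclidean algorithm on (221, 113):
221 = 1 × 113 + 108  ⟹  108 = (1)·221 + (-1)·113
113 = 1 × 108 + 5  ⟹  5 = (-1)·221 + (2)·113
108 = 21 × 5 + 3  ⟹  3 = (22)·221 + (-43)·113
5 = 1 × 3 + 2  ⟹  2 = (-23)·221 + (45)·113
3 = 1 × 2 + 1  ⟹  1 = (45)·221 + (-88)·113
So (-88)·113 ≡ 1 (mod 221), i.e. 113^(-1) ≡ -88 ≡ 133 (mod 221).
Check: 113 × 133 = 15029 ≡ 1 (mod 221)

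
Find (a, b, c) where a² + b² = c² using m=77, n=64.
(1833, 9856, 10025)

Euclid's formula: a = m² - n², b = 2mn, c = m² + n²
m = 77, n = 64
a = 77² - 64² = 5929 - 4096 = 1833
b = 2 × 77 × 64 = 9856
c = 77² + 64² = 5929 + 4096 = 10025
Verification: 1833² + 9856² = 3359889 + 97140736 = 100500625 = 10025² ✓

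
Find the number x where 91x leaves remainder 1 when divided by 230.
91

gcd(91, 230) = 1, so the inverse exists.
Extended Euclidean algorithm on (230, 91):
230 = 2 × 91 + 48  ⟹  48 = (1)·230 + (-2)·91
91 = 1 × 48 + 43  ⟹  43 = (-1)·230 + (3)·91
48 = 1 × 43 + 5  ⟹  5 = (2)·230 + (-5)·91
43 = 8 × 5 + 3  ⟹  3 = (-17)·230 + (43)·91
5 = 1 × 3 + 2  ⟹  2 = (19)·230 + (-48)·91
3 = 1 × 2 + 1  ⟹  1 = (-36)·230 + (91)·91
So (91)·91 ≡ 1 (mod 230), i.e. 91^(-1) ≡ 91 (mod 230).
Check: 91 × 91 = 8281 ≡ 1 (mod 230)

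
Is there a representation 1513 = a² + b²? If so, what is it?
12² + 37² (a=12, b=37)

Factorization: 1513 = 17 × 89
By Fermat: n is sum of two squares iff every prime p ≡ 3 (mod 4) appears to even power.
All primes ≡ 3 (mod 4) appear to even power.
Search a = 0, 1, 2, … for 1513 - a² a perfect square: first hit at a = 12: 1513 - 144 = 1369 = 37².
1513 = 12² + 37² = 144 + 1369 ✓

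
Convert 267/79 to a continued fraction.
[3; 2, 1, 1, 1, 2, 1, 2]

Euclidean algorithm steps:
267 = 3 × 79 + 30
79 = 2 × 30 + 19
30 = 1 × 19 + 11
19 = 1 × 11 + 8
11 = 1 × 8 + 3
8 = 2 × 3 + 2
3 = 1 × 2 + 1
2 = 2 × 1 + 0
Continued fraction: [3; 2, 1, 1, 1, 2, 1, 2]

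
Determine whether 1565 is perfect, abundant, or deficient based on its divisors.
deficient

Proper divisors of 1565: sum = 1 + 5 + 313 = 319
Since 319 < 1565, 1565 is deficient.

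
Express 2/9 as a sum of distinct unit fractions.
1/5 + 1/45

Greedy algorithm:
2/9: ceiling(9/2) = 5, use 1/5
1/45: ceiling(45/1) = 45, use 1/45
Result: 2/9 = 1/5 + 1/45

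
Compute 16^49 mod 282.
148

Repeated squaring. Binary of 49 = 110001.
16^1 ≡ 16 (mod 282); 16^2 ≡ 256 (mod 282); 16^4 ≡ 112 (mod 282); 16^8 ≡ 136 (mod 282); 16^16 ≡ 166 (mod 282); 16^32 ≡ 202 (mod 282)
16^49 = 16^1 × 16^16 × 16^32 ≡ 148 (mod 282)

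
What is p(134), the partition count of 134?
8149040695

p(n) counts ways to write n as a sum of positive integers (order ignored).
Euler's pentagonal recurrence: p(k) = p(k-1) + p(k-2) - p(k-5) - p(k-7) + p(k-12) + p(k-15) - ... (offsets j(3j∓1)/2, signs ++--, p(0)=1, p(<0)=0).
DP table for k = 0..133: p(0)=1, p(1)=1, p(2)=2, p(3)=3, p(4)=5, p(5)=7, p(6)=11, p(7)=15, p(8)=22, p(9)=30, p(10)=42, p(11)=56, p(12)=77, p(13)=101, p(14)=135, p(15)=176, p(16)=231, p(17)=297, p(18)=385, p(19)=490, p(20)=627, p(21)=792, p(22)=1002, p(23)=1255, p(24)=1575, p(25)=1958, p(26)=2436, p(27)=3010, p(28)=3718, p(29)=4565, p(30)=5604, p(31)=6842, p(32)=8349, p(33)=10143, p(34)=12310, p(35)=14883, p(36)=17977, p(37)=21637, p(38)=26015, p(39)=31185, p(40)=37338, p(41)=44583, p(42)=53174, p(43)=63261, p(44)=75175, p(45)=89134, p(46)=105558, p(47)=124754, p(48)=147273, p(49)=173525, p(50)=204226, p(51)=239943, p(52)=281589, p(53)=329931, p(54)=386155, p(55)=451276, p(56)=526823, p(57)=614154, p(58)=715220, p(59)=831820, p(60)=966467, p(61)=1121505, p(62)=1300156, p(63)=1505499, p(64)=1741630, p(65)=2012558, p(66)=2323520, p(67)=2679689, p(68)=3087735, p(69)=3554345, p(70)=4087968, p(71)=4697205, p(72)=5392783, p(73)=6185689, p(74)=7089500, p(75)=8118264, p(76)=9289091, p(77)=10619863, p(78)=12132164, p(79)=13848650, p(80)=15796476, p(81)=18004327, p(82)=20506255, p(83)=23338469, p(84)=26543660, p(85)=30167357, p(86)=34262962, p(87)=38887673, p(88)=44108109, p(89)=49995925, p(90)=56634173, p(91)=64112359, p(92)=72533807, p(93)=82010177, p(94)=92669720, p(95)=104651419, p(96)=118114304, p(97)=133230930, p(98)=150198136, p(99)=169229875, p(100)=190569292, p(101)=214481126, p(102)=241265379, p(103)=271248950, p(104)=304801365, p(105)=342325709, p(106)=384276336, p(107)=431149389, p(108)=483502844, p(109)=541946240, p(110)=607163746, p(111)=679903203, p(112)=761002156, p(113)=851376628, p(114)=952050665, p(115)=1064144451, p(116)=1188908248, p(117)=1327710076, p(118)=1482074143, p(119)=1653668665, p(120)=1844349560, p(121)=2056148051, p(122)=2291320912, p(123)=2552338241, p(124)=2841940500, p(125)=3163127352, p(126)=3519222692, p(127)=3913864295, p(128)=4351078600, p(129)=4835271870, p(130)=5371315400, p(131)=5964539504, p(132)=6620830889, p(133)=7346629512.
Final step: p(134) = p(133) + p(132) - p(129) - p(127) + p(122) + p(119) - p(112) - p(108) + p(99) + p(94) - p(83) - p(77) + p(64) + p(57) - p(42) - p(34) + p(17) + p(8)
= 7346629512 + 6620830889 - 4835271870 - 3913864295 + 2291320912 + 1653668665 - 761002156 - 483502844 + 169229875 + 92669720 - 23338469 - 10619863 + 1741630 + 614154 - 53174 - 12310 + 297 + 22
= 8149040695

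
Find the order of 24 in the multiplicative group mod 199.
18

199 is prime, so ord(24) divides φ(199) = 198.
Divisors of 198: 1, 2, 3, 6, 9, 11, 18, 22, 33, 66, 99, 198.
Repeated squaring: 24^1 ≡ 24, 24^2 ≡ 178, 24^4 ≡ 43, 24^8 ≡ 58, 24^16 ≡ 180, 24^32 ≡ 162, 24^64 ≡ 175, 24^128 ≡ 178 (mod 199).
Test 24^d mod 199 for each divisor d in increasing order:
24^1 ≡ 24
24^2 ≡ 178
24^3 = 24^2·24^1 ≡ 93
24^6 = 24^4·24^2 ≡ 92
24^9 = 24^8·24^1 ≡ 198
24^11 = 24^8·24^2·24^1 ≡ 21
24^18 = 24^16·24^2 ≡ 1  ← first divisor giving 1
The order is 18.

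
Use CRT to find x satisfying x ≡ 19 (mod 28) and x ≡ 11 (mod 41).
831

Using Chinese Remainder Theorem:
M = 28 × 41 = 1148
M1 = 41, M2 = 28
y1 = 41^(-1) mod 28 = 13
y2 = 28^(-1) mod 41 = 22
x = (19×41×13 + 11×28×22) mod 1148 = 831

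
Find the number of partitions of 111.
679903203

p(n) counts ways to write n as a sum of positive integers (order ignored).
Euler's pentagonal recurrence: p(k) = p(k-1) + p(k-2) - p(k-5) - p(k-7) + p(k-12) + p(k-15) - ... (offsets j(3j∓1)/2, signs ++--, p(0)=1, p(<0)=0).
DP table for k = 0..110: p(0)=1, p(1)=1, p(2)=2, p(3)=3, p(4)=5, p(5)=7, p(6)=11, p(7)=15, p(8)=22, p(9)=30, p(10)=42, p(11)=56, p(12)=77, p(13)=101, p(14)=135, p(15)=176, p(16)=231, p(17)=297, p(18)=385, p(19)=490, p(20)=627, p(21)=792, p(22)=1002, p(23)=1255, p(24)=1575, p(25)=1958, p(26)=2436, p(27)=3010, p(28)=3718, p(29)=4565, p(30)=5604, p(31)=6842, p(32)=8349, p(33)=10143, p(34)=12310, p(35)=14883, p(36)=17977, p(37)=21637, p(38)=26015, p(39)=31185, p(40)=37338, p(41)=44583, p(42)=53174, p(43)=63261, p(44)=75175, p(45)=89134, p(46)=105558, p(47)=124754, p(48)=147273, p(49)=173525, p(50)=204226, p(51)=239943, p(52)=281589, p(53)=329931, p(54)=386155, p(55)=451276, p(56)=526823, p(57)=614154, p(58)=715220, p(59)=831820, p(60)=966467, p(61)=1121505, p(62)=1300156, p(63)=1505499, p(64)=1741630, p(65)=2012558, p(66)=2323520, p(67)=2679689, p(68)=3087735, p(69)=3554345, p(70)=4087968, p(71)=4697205, p(72)=5392783, p(73)=6185689, p(74)=7089500, p(75)=8118264, p(76)=9289091, p(77)=10619863, p(78)=12132164, p(79)=13848650, p(80)=15796476, p(81)=18004327, p(82)=20506255, p(83)=23338469, p(84)=26543660, p(85)=30167357, p(86)=34262962, p(87)=38887673, p(88)=44108109, p(89)=49995925, p(90)=56634173, p(91)=64112359, p(92)=72533807, p(93)=82010177, p(94)=92669720, p(95)=104651419, p(96)=118114304, p(97)=133230930, p(98)=150198136, p(99)=169229875, p(100)=190569292, p(101)=214481126, p(102)=241265379, p(103)=271248950, p(104)=304801365, p(105)=342325709, p(106)=384276336, p(107)=431149389, p(108)=483502844, p(109)=541946240, p(110)=607163746.
Final step: p(111) = p(110) + p(109) - p(106) - p(104) + p(99) + p(96) - p(89) - p(85) + p(76) + p(71) - p(60) - p(54) + p(41) + p(34) - p(19) - p(11)
= 607163746 + 541946240 - 384276336 - 304801365 + 169229875 + 118114304 - 49995925 - 30167357 + 9289091 + 4697205 - 966467 - 386155 + 44583 + 12310 - 490 - 56
= 679903203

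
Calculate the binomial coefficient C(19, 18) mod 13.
6

Using Lucas' theorem:
Write n=19 and k=18 in base 13:
n in base 13: [1, 6]
k in base 13: [1, 5]
C(19,18) mod 13 = ∏ C(n_i, k_i) mod 13
Digit binomials (mod 13): C(1,1) = 1; C(6,5) = 6
Product: 1 × 6 = 6 ≡ 6 (mod 13)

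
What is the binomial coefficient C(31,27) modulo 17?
15

Using Lucas' theorem:
Write n=31 and k=27 in base 17:
n in base 17: [1, 14]
k in base 17: [1, 10]
C(31,27) mod 17 = ∏ C(n_i, k_i) mod 17
Digit binomials (mod 17): C(1,1) = 1; C(14,10) = 1001 ≡ 15
Product: 1 × 15 = 15 ≡ 15 (mod 17)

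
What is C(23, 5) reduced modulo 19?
0

Using Lucas' theorem:
Write n=23 and k=5 in base 19:
n in base 19: [1, 4]
k in base 19: [0, 5]
C(23,5) mod 19 = ∏ C(n_i, k_i) mod 19
Digit binomials (mod 19): C(1,0) = 1; C(4,5) = 0 (k_i > n_i)
Product: 1 × 0 = 0 ≡ 0 (mod 19)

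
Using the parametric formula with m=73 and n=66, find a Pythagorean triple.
(973, 9636, 9685)

Euclid's formula: a = m² - n², b = 2mn, c = m² + n²
m = 73, n = 66
a = 73² - 66² = 5329 - 4356 = 973
b = 2 × 73 × 66 = 9636
c = 73² + 66² = 5329 + 4356 = 9685
Verification: 973² + 9636² = 946729 + 92852496 = 93799225 = 9685² ✓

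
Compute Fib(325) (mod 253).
181

Matrix identity: Q^n = [[F_(n+1), F_n], [F_n, F_(n-1)]] with Q = [[1,1],[1,0]].
n = 325 = 101000101₂. Square-and-multiply, entries mod 253:
Q^1 = [[1,1],[1,0]]
Q^2 = (Q^1)² = [[2,1],[1,1]]
Q^5 = (Q^2)²·Q = [[8,5],[5,3]]
Q^10 = (Q^5)² = [[89,55],[55,34]]
Q^20 = (Q^10)² = [[67,187],[187,133]]
Q^40 = (Q^20)² = [[243,209],[209,34]]
Q^81 = (Q^40)²·Q = [[221,12],[12,209]]
Q^162 = (Q^81)² = [[156,100],[100,56]]
Q^325 = (Q^162)²·Q = [[129,181],[181,201]]
F_325 mod 253 = Q^325[0][1] = 181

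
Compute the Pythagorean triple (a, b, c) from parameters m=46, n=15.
(1891, 1380, 2341)

Euclid's formula: a = m² - n², b = 2mn, c = m² + n²
m = 46, n = 15
a = 46² - 15² = 2116 - 225 = 1891
b = 2 × 46 × 15 = 1380
c = 46² + 15² = 2116 + 225 = 2341
Verification: 1891² + 1380² = 3575881 + 1904400 = 5480281 = 2341² ✓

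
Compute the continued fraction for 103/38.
[2; 1, 2, 2, 5]

Euclidean algorithm steps:
103 = 2 × 38 + 27
38 = 1 × 27 + 11
27 = 2 × 11 + 5
11 = 2 × 5 + 1
5 = 5 × 1 + 0
Continued fraction: [2; 1, 2, 2, 5]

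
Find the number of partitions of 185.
1071823774337

p(n) counts ways to write n as a sum of positive integers (order ignored).
Euler's pentagonal recurrence: p(k) = p(k-1) + p(k-2) - p(k-5) - p(k-7) + p(k-12) + p(k-15) - ... (offsets j(3j∓1)/2, signs ++--, p(0)=1, p(<0)=0).
DP table for k = 0..184: p(0)=1, p(1)=1, p(2)=2, p(3)=3, p(4)=5, p(5)=7, p(6)=11, p(7)=15, p(8)=22, p(9)=30, p(10)=42, p(11)=56, p(12)=77, p(13)=101, p(14)=135, p(15)=176, p(16)=231, p(17)=297, p(18)=385, p(19)=490, p(20)=627, p(21)=792, p(22)=1002, p(23)=1255, p(24)=1575, p(25)=1958, p(26)=2436, p(27)=3010, p(28)=3718, p(29)=4565, p(30)=5604, p(31)=6842, p(32)=8349, p(33)=10143, p(34)=12310, p(35)=14883, p(36)=17977, p(37)=21637, p(38)=26015, p(39)=31185, p(40)=37338, p(41)=44583, p(42)=53174, p(43)=63261, p(44)=75175, p(45)=89134, p(46)=105558, p(47)=124754, p(48)=147273, p(49)=173525, p(50)=204226, p(51)=239943, p(52)=281589, p(53)=329931, p(54)=386155, p(55)=451276, p(56)=526823, p(57)=614154, p(58)=715220, p(59)=831820, p(60)=966467, p(61)=1121505, p(62)=1300156, p(63)=1505499, p(64)=1741630, p(65)=2012558, p(66)=2323520, p(67)=2679689, p(68)=3087735, p(69)=3554345, p(70)=4087968, p(71)=4697205, p(72)=5392783, p(73)=6185689, p(74)=7089500, p(75)=8118264, p(76)=9289091, p(77)=10619863, p(78)=12132164, p(79)=13848650, p(80)=15796476, p(81)=18004327, p(82)=20506255, p(83)=23338469, p(84)=26543660, p(85)=30167357, p(86)=34262962, p(87)=38887673, p(88)=44108109, p(89)=49995925, p(90)=56634173, p(91)=64112359, p(92)=72533807, p(93)=82010177, p(94)=92669720, p(95)=104651419, p(96)=118114304, p(97)=133230930, p(98)=150198136, p(99)=169229875, p(100)=190569292, p(101)=214481126, p(102)=241265379, p(103)=271248950, p(104)=304801365, p(105)=342325709, p(106)=384276336, p(107)=431149389, p(108)=483502844, p(109)=541946240, p(110)=607163746, p(111)=679903203, p(112)=761002156, p(113)=851376628, p(114)=952050665, p(115)=1064144451, p(116)=1188908248, p(117)=1327710076, p(118)=1482074143, p(119)=1653668665, p(120)=1844349560, p(121)=2056148051, p(122)=2291320912, p(123)=2552338241, p(124)=2841940500, p(125)=3163127352, p(126)=3519222692, p(127)=3913864295, p(128)=4351078600, p(129)=4835271870, p(130)=5371315400, p(131)=5964539504, p(132)=6620830889, p(133)=7346629512, p(134)=8149040695, p(135)=9035836076, p(136)=10015581680, p(137)=11097645016, p(138)=12292341831, p(139)=13610949895, p(140)=15065878135, p(141)=16670689208, p(142)=18440293320, p(143)=20390982757, p(144)=22540654445, p(145)=24908858009, p(146)=27517052599, p(147)=30388671978, p(148)=33549419497, p(149)=37027355200, p(150)=40853235313, p(151)=45060624582, p(152)=49686288421, p(153)=54770336324, p(154)=60356673280, p(155)=66493182097, p(156)=73232243759, p(157)=80630964769, p(158)=88751778802, p(159)=97662728555, p(160)=107438159466, p(161)=118159068427, p(162)=129913904637, p(163)=142798995930, p(164)=156919475295, p(165)=172389800255, p(166)=189334822579, p(167)=207890420102, p(168)=228204732751, p(169)=250438925115, p(170)=274768617130, p(171)=301384802048, p(172)=330495499613, p(173)=362326859895, p(174)=397125074750, p(175)=435157697830, p(176)=476715857290, p(177)=522115831195, p(178)=571701605655, p(179)=625846753120, p(180)=684957390936, p(181)=749474411781, p(182)=819876908323, p(183)=896684817527, p(184)=980462880430.
Final step: p(185) = p(184) + p(183) - p(180) - p(178) + p(173) + p(170) - p(163) - p(159) + p(150) + p(145) - p(134) - p(128) + p(115) + p(108) - p(93) - p(85) + p(68) + p(59) - p(40) - p(30) + p(9)
= 980462880430 + 896684817527 - 684957390936 - 571701605655 + 362326859895 + 274768617130 - 142798995930 - 97662728555 + 40853235313 + 24908858009 - 8149040695 - 4351078600 + 1064144451 + 483502844 - 82010177 - 30167357 + 3087735 + 831820 - 37338 - 5604 + 30
= 1071823774337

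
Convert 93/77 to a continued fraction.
[1; 4, 1, 4, 3]

Euclidean algorithm steps:
93 = 1 × 77 + 16
77 = 4 × 16 + 13
16 = 1 × 13 + 3
13 = 4 × 3 + 1
3 = 3 × 1 + 0
Continued fraction: [1; 4, 1, 4, 3]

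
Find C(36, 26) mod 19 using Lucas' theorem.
11

Using Lucas' theorem:
Write n=36 and k=26 in base 19:
n in base 19: [1, 17]
k in base 19: [1, 7]
C(36,26) mod 19 = ∏ C(n_i, k_i) mod 19
Digit binomials (mod 19): C(1,1) = 1; C(17,7) = 19448 ≡ 11
Product: 1 × 11 = 11 ≡ 11 (mod 19)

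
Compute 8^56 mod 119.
1

Repeated squaring. Binary of 56 = 111000.
8^1 ≡ 8 (mod 119); 8^2 ≡ 64 (mod 119); 8^4 ≡ 50 (mod 119); 8^8 ≡ 1 (mod 119); 8^16 ≡ 1 (mod 119); 8^32 ≡ 1 (mod 119)
8^56 = 8^8 × 8^16 × 8^32 ≡ 1 (mod 119)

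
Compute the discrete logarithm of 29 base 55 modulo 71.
32

Baby-step giant-step with step n = ⌈√71⌉ = 9.
Baby steps 55^j mod 71 (j:value) for j=0..8: 0:1, 1:55, 2:43, 3:22, 4:3, 5:23, 6:58, 7:66, 8:9.
Giant-step multiplier: 55^(-9) ≡ 55^(70-9) = 55^61 ≡ 35 (mod 71).
Giant steps γ_i = 29·35^i mod 71: γ_0=29, γ_1=21, γ_2=25, γ_3=23 (in table at j=5).
x = i·n + j = 3·9 + 5 = 32.
Check: 55^32 ≡ 29 (mod 71).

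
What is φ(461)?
460

461 = 461
φ(n) = n × ∏(1 - 1/p) for each prime p dividing n
φ(461) = 461 × (1 - 1/461) = 460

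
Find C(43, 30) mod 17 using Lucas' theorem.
0

Using Lucas' theorem:
Write n=43 and k=30 in base 17:
n in base 17: [2, 9]
k in base 17: [1, 13]
C(43,30) mod 17 = ∏ C(n_i, k_i) mod 17
Digit binomials (mod 17): C(2,1) = 2; C(9,13) = 0 (k_i > n_i)
Product: 2 × 0 = 0 ≡ 0 (mod 17)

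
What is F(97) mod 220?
57

Matrix identity: Q^n = [[F_(n+1), F_n], [F_n, F_(n-1)]] with Q = [[1,1],[1,0]].
n = 97 = 1100001₂. Square-and-multiply, entries mod 220:
Q^1 = [[1,1],[1,0]]
Q^3 = (Q^1)²·Q = [[3,2],[2,1]]
Q^6 = (Q^3)² = [[13,8],[8,5]]
Q^12 = (Q^6)² = [[13,144],[144,89]]
Q^24 = (Q^12)² = [[5,168],[168,57]]
Q^48 = (Q^24)² = [[89,76],[76,13]]
Q^97 = (Q^48)²·Q = [[109,57],[57,52]]
F_97 mod 220 = Q^97[0][1] = 57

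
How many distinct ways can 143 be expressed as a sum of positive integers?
20390982757

p(n) counts ways to write n as a sum of positive integers (order ignored).
Euler's pentagonal recurrence: p(k) = p(k-1) + p(k-2) - p(k-5) - p(k-7) + p(k-12) + p(k-15) - ... (offsets j(3j∓1)/2, signs ++--, p(0)=1, p(<0)=0).
DP table for k = 0..142: p(0)=1, p(1)=1, p(2)=2, p(3)=3, p(4)=5, p(5)=7, p(6)=11, p(7)=15, p(8)=22, p(9)=30, p(10)=42, p(11)=56, p(12)=77, p(13)=101, p(14)=135, p(15)=176, p(16)=231, p(17)=297, p(18)=385, p(19)=490, p(20)=627, p(21)=792, p(22)=1002, p(23)=1255, p(24)=1575, p(25)=1958, p(26)=2436, p(27)=3010, p(28)=3718, p(29)=4565, p(30)=5604, p(31)=6842, p(32)=8349, p(33)=10143, p(34)=12310, p(35)=14883, p(36)=17977, p(37)=21637, p(38)=26015, p(39)=31185, p(40)=37338, p(41)=44583, p(42)=53174, p(43)=63261, p(44)=75175, p(45)=89134, p(46)=105558, p(47)=124754, p(48)=147273, p(49)=173525, p(50)=204226, p(51)=239943, p(52)=281589, p(53)=329931, p(54)=386155, p(55)=451276, p(56)=526823, p(57)=614154, p(58)=715220, p(59)=831820, p(60)=966467, p(61)=1121505, p(62)=1300156, p(63)=1505499, p(64)=1741630, p(65)=2012558, p(66)=2323520, p(67)=2679689, p(68)=3087735, p(69)=3554345, p(70)=4087968, p(71)=4697205, p(72)=5392783, p(73)=6185689, p(74)=7089500, p(75)=8118264, p(76)=9289091, p(77)=10619863, p(78)=12132164, p(79)=13848650, p(80)=15796476, p(81)=18004327, p(82)=20506255, p(83)=23338469, p(84)=26543660, p(85)=30167357, p(86)=34262962, p(87)=38887673, p(88)=44108109, p(89)=49995925, p(90)=56634173, p(91)=64112359, p(92)=72533807, p(93)=82010177, p(94)=92669720, p(95)=104651419, p(96)=118114304, p(97)=133230930, p(98)=150198136, p(99)=169229875, p(100)=190569292, p(101)=214481126, p(102)=241265379, p(103)=271248950, p(104)=304801365, p(105)=342325709, p(106)=384276336, p(107)=431149389, p(108)=483502844, p(109)=541946240, p(110)=607163746, p(111)=679903203, p(112)=761002156, p(113)=851376628, p(114)=952050665, p(115)=1064144451, p(116)=1188908248, p(117)=1327710076, p(118)=1482074143, p(119)=1653668665, p(120)=1844349560, p(121)=2056148051, p(122)=2291320912, p(123)=2552338241, p(124)=2841940500, p(125)=3163127352, p(126)=3519222692, p(127)=3913864295, p(128)=4351078600, p(129)=4835271870, p(130)=5371315400, p(131)=5964539504, p(132)=6620830889, p(133)=7346629512, p(134)=8149040695, p(135)=9035836076, p(136)=10015581680, p(137)=11097645016, p(138)=12292341831, p(139)=13610949895, p(140)=15065878135, p(141)=16670689208, p(142)=18440293320.
Final step: p(143) = p(142) + p(141) - p(138) - p(136) + p(131) + p(128) - p(121) - p(117) + p(108) + p(103) - p(92) - p(86) + p(73) + p(66) - p(51) - p(43) + p(26) + p(17)
= 18440293320 + 16670689208 - 12292341831 - 10015581680 + 5964539504 + 4351078600 - 2056148051 - 1327710076 + 483502844 + 271248950 - 72533807 - 34262962 + 6185689 + 2323520 - 239943 - 63261 + 2436 + 297
= 20390982757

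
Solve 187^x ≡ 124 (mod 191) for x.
71

Baby-step giant-step with step n = ⌈√191⌉ = 14.
Baby steps 187^j mod 191 (j:value) for j=0..13: 0:1, 1:187, 2:16, 3:127, 4:65, 5:122, 6:85, 7:42, 8:23, 9:99, 10:177, 11:56, 12:158, 13:132.
Giant-step multiplier: 187^(-14) ≡ 187^(190-14) = 187^176 ≡ 17 (mod 191).
Giant steps γ_i = 124·17^i mod 191: γ_0=124, γ_1=7, γ_2=119, γ_3=113, γ_4=11, γ_5=187 (in table at j=1).
x = i·n + j = 5·14 + 1 = 71.
Check: 187^71 ≡ 124 (mod 191).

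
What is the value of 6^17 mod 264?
96

Repeated squaring. Binary of 17 = 10001.
6^1 ≡ 6 (mod 264); 6^2 ≡ 36 (mod 264); 6^4 ≡ 240 (mod 264); 6^8 ≡ 48 (mod 264); 6^16 ≡ 192 (mod 264)
6^17 = 6^1 × 6^16 ≡ 96 (mod 264)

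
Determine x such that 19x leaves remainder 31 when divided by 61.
x ≡ 53 (mod 61)

gcd(19, 61) = 1, which divides 31, so solutions exist.
Find 19^(-1) mod 61 by the extended Euclidean algorithm:
61 = 3 × 19 + 4  ⟹  4 = (1)·61 + (-3)·19
19 = 4 × 4 + 3  ⟹  3 = (-4)·61 + (13)·19
4 = 1 × 3 + 1  ⟹  1 = (5)·61 + (-16)·19
So (-16)·19 ≡ 1 (mod 61), i.e. 19^(-1) ≡ -16 ≡ 45 (mod 61).
x ≡ 45 × 31 = 1395 ≡ 53 (mod 61).
Check: 19 × 53 = 1007 ≡ 31 (mod 61).
Unique solution: x ≡ 53 (mod 61)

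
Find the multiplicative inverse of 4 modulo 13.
10

gcd(4, 13) = 1, so the inverse exists.
Extended Euclidean algorithm on (13, 4):
13 = 3 × 4 + 1  ⟹  1 = (1)·13 + (-3)·4
So (-3)·4 ≡ 1 (mod 13), i.e. 4^(-1) ≡ -3 ≡ 10 (mod 13).
Check: 4 × 10 = 40 ≡ 1 (mod 13)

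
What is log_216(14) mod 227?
171

Baby-step giant-step with step n = ⌈√227⌉ = 16.
Baby steps 216^j mod 227 (j:value) for j=0..15: 0:1, 1:216, 2:121, 3:31, 4:113, 5:119, 6:53, 7:98, 8:57, 9:54, 10:87, 11:178, 12:85, 13:200, 14:70, 15:138.
Giant-step multiplier: 216^(-16) ≡ 216^(226-16) = 216^210 ≡ 16 (mod 227).
Giant steps γ_i = 14·16^i mod 227: γ_0=14, γ_1=224, γ_2=179, γ_3=140, γ_4=197, γ_5=201, γ_6=38, γ_7=154, γ_8=194, γ_9=153, γ_10=178 (in table at j=11).
x = i·n + j = 10·16 + 11 = 171.
Check: 216^171 ≡ 14 (mod 227).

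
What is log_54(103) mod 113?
25

Baby-step giant-step with step n = ⌈√113⌉ = 11.
Baby steps 54^j mod 113 (j:value) for j=0..10: 0:1, 1:54, 2:91, 3:55, 4:32, 5:33, 6:87, 7:65, 8:7, 9:39, 10:72.
Giant-step multiplier: 54^(-11) ≡ 54^(112-11) = 54^101 ≡ 86 (mod 113).
Giant steps γ_i = 103·86^i mod 113: γ_0=103, γ_1=44, γ_2=55 (in table at j=3).
x = i·n + j = 2·11 + 3 = 25.
Check: 54^25 ≡ 103 (mod 113).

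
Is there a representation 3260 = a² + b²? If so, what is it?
Not possible

Factorization: 3260 = 2^2 × 5 × 163
By Fermat: n is sum of two squares iff every prime p ≡ 3 (mod 4) appears to even power.
Prime(s) ≡ 3 (mod 4) with odd exponent: [(163, 1)]
Therefore 3260 cannot be expressed as a² + b².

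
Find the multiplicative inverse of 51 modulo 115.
106

gcd(51, 115) = 1, so the inverse exists.
Extended Euclidean algorithm on (115, 51):
115 = 2 × 51 + 13  ⟹  13 = (1)·115 + (-2)·51
51 = 3 × 13 + 12  ⟹  12 = (-3)·115 + (7)·51
13 = 1 × 12 + 1  ⟹  1 = (4)·115 + (-9)·51
So (-9)·51 ≡ 1 (mod 115), i.e. 51^(-1) ≡ -9 ≡ 106 (mod 115).
Check: 51 × 106 = 5406 ≡ 1 (mod 115)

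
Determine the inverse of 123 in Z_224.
51

gcd(123, 224) = 1, so the inverse exists.
Extended Euclidean algorithm on (224, 123):
224 = 1 × 123 + 101  ⟹  101 = (1)·224 + (-1)·123
123 = 1 × 101 + 22  ⟹  22 = (-1)·224 + (2)·123
101 = 4 × 22 + 13  ⟹  13 = (5)·224 + (-9)·123
22 = 1 × 13 + 9  ⟹  9 = (-6)·224 + (11)·123
13 = 1 × 9 + 4  ⟹  4 = (11)·224 + (-20)·123
9 = 2 × 4 + 1  ⟹  1 = (-28)·224 + (51)·123
So (51)·123 ≡ 1 (mod 224), i.e. 123^(-1) ≡ 51 (mod 224).
Check: 123 × 51 = 6273 ≡ 1 (mod 224)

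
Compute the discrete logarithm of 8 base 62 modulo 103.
72

Baby-step giant-step with step n = ⌈√103⌉ = 11.
Baby steps 62^j mod 103 (j:value) for j=0..10: 0:1, 1:62, 2:33, 3:89, 4:59, 5:53, 6:93, 7:101, 8:82, 9:37, 10:28.
Giant-step multiplier: 62^(-11) ≡ 62^(102-11) = 62^91 ≡ 48 (mod 103).
Giant steps γ_i = 8·48^i mod 103: γ_0=8, γ_1=75, γ_2=98, γ_3=69, γ_4=16, γ_5=47, γ_6=93 (in table at j=6).
x = i·n + j = 6·11 + 6 = 72.
Check: 62^72 ≡ 8 (mod 103).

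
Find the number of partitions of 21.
792

p(n) counts ways to write n as a sum of positive integers (order ignored).
Euler's pentagonal recurrence: p(k) = p(k-1) + p(k-2) - p(k-5) - p(k-7) + p(k-12) + p(k-15) - ... (offsets j(3j∓1)/2, signs ++--, p(0)=1, p(<0)=0).
DP table for k = 0..20: p(0)=1, p(1)=1, p(2)=2, p(3)=3, p(4)=5, p(5)=7, p(6)=11, p(7)=15, p(8)=22, p(9)=30, p(10)=42, p(11)=56, p(12)=77, p(13)=101, p(14)=135, p(15)=176, p(16)=231, p(17)=297, p(18)=385, p(19)=490, p(20)=627.
Final step: p(21) = p(20) + p(19) - p(16) - p(14) + p(9) + p(6)
= 627 + 490 - 231 - 135 + 30 + 11
= 792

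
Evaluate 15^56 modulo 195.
165

Repeated squaring. Binary of 56 = 111000.
15^1 ≡ 15 (mod 195); 15^2 ≡ 30 (mod 195); 15^4 ≡ 120 (mod 195); 15^8 ≡ 165 (mod 195); 15^16 ≡ 120 (mod 195); 15^32 ≡ 165 (mod 195)
15^56 = 15^8 × 15^16 × 15^32 ≡ 165 (mod 195)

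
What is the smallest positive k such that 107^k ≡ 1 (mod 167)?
83

167 is prime, so ord(107) divides φ(167) = 166.
Divisors of 166: 1, 2, 83, 166.
Repeated squaring: 107^1 ≡ 107, 107^2 ≡ 93, 107^4 ≡ 132, 107^8 ≡ 56, 107^16 ≡ 130, 107^32 ≡ 33, 107^64 ≡ 87, 107^128 ≡ 54 (mod 167).
Test 107^d mod 167 for each divisor d in increasing order:
107^1 ≡ 107
107^2 ≡ 93
107^83 = 107^64·107^16·107^2·107^1 ≡ 1  ← first divisor giving 1
The order is 83.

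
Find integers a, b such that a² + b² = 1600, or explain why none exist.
0² + 40² (a=0, b=40)

Factorization: 1600 = 2^6 × 5^2
By Fermat: n is sum of two squares iff every prime p ≡ 3 (mod 4) appears to even power.
All primes ≡ 3 (mod 4) appear to even power.
Search a = 0, 1, 2, … for 1600 - a² a perfect square: first hit at a = 0: 1600 - 0 = 1600 = 40².
1600 = 0² + 40² = 0 + 1600 ✓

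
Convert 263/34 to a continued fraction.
[7; 1, 2, 1, 3, 2]

Euclidean algorithm steps:
263 = 7 × 34 + 25
34 = 1 × 25 + 9
25 = 2 × 9 + 7
9 = 1 × 7 + 2
7 = 3 × 2 + 1
2 = 2 × 1 + 0
Continued fraction: [7; 1, 2, 1, 3, 2]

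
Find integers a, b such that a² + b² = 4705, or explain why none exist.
9² + 68² (a=9, b=68)

Factorization: 4705 = 5 × 941
By Fermat: n is sum of two squares iff every prime p ≡ 3 (mod 4) appears to even power.
All primes ≡ 3 (mod 4) appear to even power.
Search a = 0, 1, 2, … for 4705 - a² a perfect square: first hit at a = 9: 4705 - 81 = 4624 = 68².
4705 = 9² + 68² = 81 + 4624 ✓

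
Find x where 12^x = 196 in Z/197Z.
98

Baby-step giant-step with step n = ⌈√197⌉ = 15.
Baby steps 12^j mod 197 (j:value) for j=0..14: 0:1, 1:12, 2:144, 3:152, 4:51, 5:21, 6:55, 7:69, 8:40, 9:86, 10:47, 11:170, 12:70, 13:52, 14:33.
Giant-step multiplier: 12^(-15) ≡ 12^(196-15) = 12^181 ≡ 99 (mod 197).
Giant steps γ_i = 196·99^i mod 197: γ_0=196, γ_1=98, γ_2=49, γ_3=123, γ_4=160, γ_5=80, γ_6=40 (in table at j=8).
x = i·n + j = 6·15 + 8 = 98.
Check: 12^98 ≡ 196 (mod 197).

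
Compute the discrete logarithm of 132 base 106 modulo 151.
135

Baby-step giant-step with step n = ⌈√151⌉ = 13.
Baby steps 106^j mod 151 (j:value) for j=0..12: 0:1, 1:106, 2:62, 3:79, 4:69, 5:66, 6:50, 7:15, 8:80, 9:24, 10:128, 11:129, 12:84.
Giant-step multiplier: 106^(-13) ≡ 106^(150-13) = 106^137 ≡ 30 (mod 151).
Giant steps γ_i = 132·30^i mod 151: γ_0=132, γ_1=34, γ_2=114, γ_3=98, γ_4=71, γ_5=16, γ_6=27, γ_7=55, γ_8=140, γ_9=123, γ_10=66 (in table at j=5).
x = i·n + j = 10·13 + 5 = 135.
Check: 106^135 ≡ 132 (mod 151).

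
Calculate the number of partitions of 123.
2552338241

p(n) counts ways to write n as a sum of positive integers (order ignored).
Euler's pentagonal recurrence: p(k) = p(k-1) + p(k-2) - p(k-5) - p(k-7) + p(k-12) + p(k-15) - ... (offsets j(3j∓1)/2, signs ++--, p(0)=1, p(<0)=0).
DP table for k = 0..122: p(0)=1, p(1)=1, p(2)=2, p(3)=3, p(4)=5, p(5)=7, p(6)=11, p(7)=15, p(8)=22, p(9)=30, p(10)=42, p(11)=56, p(12)=77, p(13)=101, p(14)=135, p(15)=176, p(16)=231, p(17)=297, p(18)=385, p(19)=490, p(20)=627, p(21)=792, p(22)=1002, p(23)=1255, p(24)=1575, p(25)=1958, p(26)=2436, p(27)=3010, p(28)=3718, p(29)=4565, p(30)=5604, p(31)=6842, p(32)=8349, p(33)=10143, p(34)=12310, p(35)=14883, p(36)=17977, p(37)=21637, p(38)=26015, p(39)=31185, p(40)=37338, p(41)=44583, p(42)=53174, p(43)=63261, p(44)=75175, p(45)=89134, p(46)=105558, p(47)=124754, p(48)=147273, p(49)=173525, p(50)=204226, p(51)=239943, p(52)=281589, p(53)=329931, p(54)=386155, p(55)=451276, p(56)=526823, p(57)=614154, p(58)=715220, p(59)=831820, p(60)=966467, p(61)=1121505, p(62)=1300156, p(63)=1505499, p(64)=1741630, p(65)=2012558, p(66)=2323520, p(67)=2679689, p(68)=3087735, p(69)=3554345, p(70)=4087968, p(71)=4697205, p(72)=5392783, p(73)=6185689, p(74)=7089500, p(75)=8118264, p(76)=9289091, p(77)=10619863, p(78)=12132164, p(79)=13848650, p(80)=15796476, p(81)=18004327, p(82)=20506255, p(83)=23338469, p(84)=26543660, p(85)=30167357, p(86)=34262962, p(87)=38887673, p(88)=44108109, p(89)=49995925, p(90)=56634173, p(91)=64112359, p(92)=72533807, p(93)=82010177, p(94)=92669720, p(95)=104651419, p(96)=118114304, p(97)=133230930, p(98)=150198136, p(99)=169229875, p(100)=190569292, p(101)=214481126, p(102)=241265379, p(103)=271248950, p(104)=304801365, p(105)=342325709, p(106)=384276336, p(107)=431149389, p(108)=483502844, p(109)=541946240, p(110)=607163746, p(111)=679903203, p(112)=761002156, p(113)=851376628, p(114)=952050665, p(115)=1064144451, p(116)=1188908248, p(117)=1327710076, p(118)=1482074143, p(119)=1653668665, p(120)=1844349560, p(121)=2056148051, p(122)=2291320912.
Final step: p(123) = p(122) + p(121) - p(118) - p(116) + p(111) + p(108) - p(101) - p(97) + p(88) + p(83) - p(72) - p(66) + p(53) + p(46) - p(31) - p(23) + p(6)
= 2291320912 + 2056148051 - 1482074143 - 1188908248 + 679903203 + 483502844 - 214481126 - 133230930 + 44108109 + 23338469 - 5392783 - 2323520 + 329931 + 105558 - 6842 - 1255 + 11
= 2552338241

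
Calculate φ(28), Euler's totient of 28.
12

28 = 2^2 × 7
φ(n) = n × ∏(1 - 1/p) for each prime p dividing n
φ(28) = 28 × (1 - 1/2) × (1 - 1/7) = 12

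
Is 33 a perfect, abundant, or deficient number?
deficient

Proper divisors of 33: sum = 1 + 3 + 11 = 15
Since 15 < 33, 33 is deficient.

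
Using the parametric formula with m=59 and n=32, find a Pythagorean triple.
(2457, 3776, 4505)

Euclid's formula: a = m² - n², b = 2mn, c = m² + n²
m = 59, n = 32
a = 59² - 32² = 3481 - 1024 = 2457
b = 2 × 59 × 32 = 3776
c = 59² + 32² = 3481 + 1024 = 4505
Verification: 2457² + 3776² = 6036849 + 14258176 = 20295025 = 4505² ✓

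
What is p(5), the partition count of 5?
7

p(n) counts ways to write n as a sum of positive integers (order ignored).
Examples: 5; 4 + 1; 3 + 2; 3 + 1 + 1; 2 + 2 + 1; ... (7 total)
p(5) = 7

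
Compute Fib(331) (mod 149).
44

Matrix identity: Q^n = [[F_(n+1), F_n], [F_n, F_(n-1)]] with Q = [[1,1],[1,0]].
n = 331 = 101001011₂. Square-and-multiply, entries mod 149:
Q^1 = [[1,1],[1,0]]
Q^2 = (Q^1)² = [[2,1],[1,1]]
Q^5 = (Q^2)²·Q = [[8,5],[5,3]]
Q^10 = (Q^5)² = [[89,55],[55,34]]
Q^20 = (Q^10)² = [[69,60],[60,9]]
Q^41 = (Q^20)²·Q = [[78,17],[17,61]]
Q^82 = (Q^41)² = [[115,128],[128,136]]
Q^165 = (Q^82)²·Q = [[51,107],[107,93]]
Q^331 = (Q^165)²·Q = [[105,44],[44,61]]
F_331 mod 149 = Q^331[0][1] = 44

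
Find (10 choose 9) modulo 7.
3

Using Lucas' theorem:
Write n=10 and k=9 in base 7:
n in base 7: [1, 3]
k in base 7: [1, 2]
C(10,9) mod 7 = ∏ C(n_i, k_i) mod 7
Digit binomials (mod 7): C(1,1) = 1; C(3,2) = 3
Product: 1 × 3 = 3 ≡ 3 (mod 7)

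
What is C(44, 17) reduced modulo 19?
0

Using Lucas' theorem:
Write n=44 and k=17 in base 19:
n in base 19: [2, 6]
k in base 19: [0, 17]
C(44,17) mod 19 = ∏ C(n_i, k_i) mod 19
Digit binomials (mod 19): C(2,0) = 1; C(6,17) = 0 (k_i > n_i)
Product: 1 × 0 = 0 ≡ 0 (mod 19)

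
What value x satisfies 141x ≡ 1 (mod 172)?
61

gcd(141, 172) = 1, so the inverse exists.
Extended Euclidean algorithm on (172, 141):
172 = 1 × 141 + 31  ⟹  31 = (1)·172 + (-1)·141
141 = 4 × 31 + 17  ⟹  17 = (-4)·172 + (5)·141
31 = 1 × 17 + 14  ⟹  14 = (5)·172 + (-6)·141
17 = 1 × 14 + 3  ⟹  3 = (-9)·172 + (11)·141
14 = 4 × 3 + 2  ⟹  2 = (41)·172 + (-50)·141
3 = 1 × 2 + 1  ⟹  1 = (-50)·172 + (61)·141
So (61)·141 ≡ 1 (mod 172), i.e. 141^(-1) ≡ 61 (mod 172).
Check: 141 × 61 = 8601 ≡ 1 (mod 172)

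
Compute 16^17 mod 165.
91

Repeated squaring. Binary of 17 = 10001.
16^1 ≡ 16 (mod 165); 16^2 ≡ 91 (mod 165); 16^4 ≡ 31 (mod 165); 16^8 ≡ 136 (mod 165); 16^16 ≡ 16 (mod 165)
16^17 = 16^1 × 16^16 ≡ 91 (mod 165)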